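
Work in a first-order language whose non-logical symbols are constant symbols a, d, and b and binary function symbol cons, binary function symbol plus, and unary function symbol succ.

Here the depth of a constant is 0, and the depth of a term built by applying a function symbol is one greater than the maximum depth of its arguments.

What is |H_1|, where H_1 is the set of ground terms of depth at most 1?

24

Write N_k for the number of ground terms of depth ≤ k. A term of depth ≤ k is either a constant or a function symbol applied to arguments of depth ≤ k−1, so N_k = 3 + N_{k-1}^2 + N_{k-1}^2 + N_{k-1}.
N_0 = 3
N_1 = 3 + 3^2 + 3^2 + 3 = 24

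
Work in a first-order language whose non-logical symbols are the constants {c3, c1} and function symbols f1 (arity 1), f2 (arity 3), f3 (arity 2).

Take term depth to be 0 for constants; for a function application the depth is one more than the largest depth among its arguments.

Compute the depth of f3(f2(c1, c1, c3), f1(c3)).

2

depth(f2(c1, c1, c3)) = 1 + max(0, 0, 0) = 1
depth(f1(c3)) = 1 + depth(c3) = 1 + 0 = 1
depth(f3(f2(c1, c1, c3), f1(c3))) = 1 + max(1, 1) = 2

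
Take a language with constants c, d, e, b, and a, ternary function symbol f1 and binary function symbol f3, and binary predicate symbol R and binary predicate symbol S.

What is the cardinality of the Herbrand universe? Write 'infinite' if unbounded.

The signature has at least one function symbol (f1, arity 3) and at least one constant (c).
Iterating f1 gives infinitely many distinct ground terms: c, f1(c, c, c), f1(f1(c, c, c), f1(c, c, c), f1(c, c, c)), ...
So the Herbrand universe is infinite.

infinite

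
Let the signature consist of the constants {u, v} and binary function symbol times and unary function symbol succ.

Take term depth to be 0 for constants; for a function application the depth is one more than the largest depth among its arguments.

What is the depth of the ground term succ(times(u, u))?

depth(times(u, u)) = 1 + max(0, 0) = 1
depth(succ(times(u, u))) = 1 + depth(times(u, u)) = 1 + 1 = 2

2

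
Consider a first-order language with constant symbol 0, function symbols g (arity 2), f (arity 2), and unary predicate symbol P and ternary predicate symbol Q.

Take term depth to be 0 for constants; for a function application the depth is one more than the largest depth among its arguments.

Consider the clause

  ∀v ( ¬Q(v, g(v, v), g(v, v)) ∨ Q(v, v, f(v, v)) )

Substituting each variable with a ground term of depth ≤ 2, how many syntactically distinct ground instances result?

19

Ground terms of depth ≤ 2:
  Let N_k count ground terms of depth at most k. Each non-constant term of depth ≤ k is some function symbol applied to depth-≤(k−1) arguments, giving N_k = 1 + N_{k-1}^2 + N_{k-1}^2.
  N_0 = 1
  N_1 = 1 + 1^2 + 1^2 = 3
  N_2 = 1 + 3^2 + 3^2 = 19
So there are 19 ground terms available for substitution.
The body mentions the single quantified variable v; since ground terms form a free algebra, no two substitutions collapse to the same formula.
Number of ground instances = 19.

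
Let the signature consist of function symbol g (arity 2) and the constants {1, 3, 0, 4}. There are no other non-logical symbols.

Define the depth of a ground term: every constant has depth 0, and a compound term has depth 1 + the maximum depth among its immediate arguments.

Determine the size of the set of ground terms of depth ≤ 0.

Let N_k = |{terms of depth ≤ k}|. Then N_0 = 4 and N_k = 4 + N_{k-1}^2 for k ≥ 1 (one summand per function symbol, arity giving the exponent).
N_0 = 4

4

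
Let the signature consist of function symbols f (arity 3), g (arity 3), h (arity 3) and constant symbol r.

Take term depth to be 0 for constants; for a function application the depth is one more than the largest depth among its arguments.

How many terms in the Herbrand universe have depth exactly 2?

189

Write N_k for the number of ground terms of depth ≤ k. A term of depth ≤ k is either a constant or a function symbol applied to arguments of depth ≤ k−1, so N_k = 1 + N_{k-1}^3 + N_{k-1}^3 + N_{k-1}^3.
N_0 = 1
N_1 = 1 + 1^3 + 1^3 + 1^3 = 4
N_2 = 1 + 4^3 + 4^3 + 4^3 = 193
Terms of depth exactly 2: N_2 − N_1 = 193 − 4 = 189.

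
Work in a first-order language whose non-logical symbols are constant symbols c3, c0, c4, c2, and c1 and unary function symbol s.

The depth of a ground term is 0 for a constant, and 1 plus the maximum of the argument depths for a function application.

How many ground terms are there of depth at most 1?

If N_k denotes the number of depth-≤k ground terms, the 5 constants give N_0 = 5, and each function symbol of arity r contributes N_{k-1}^r new terms at level k: N_k = 5 + N_{k-1}.
N_0 = 5
N_1 = 5 + 5 = 10
Explicitly: c3, c0, c4, c2, c1, s(c3), s(c0), s(c4), s(c2), s(c1).

10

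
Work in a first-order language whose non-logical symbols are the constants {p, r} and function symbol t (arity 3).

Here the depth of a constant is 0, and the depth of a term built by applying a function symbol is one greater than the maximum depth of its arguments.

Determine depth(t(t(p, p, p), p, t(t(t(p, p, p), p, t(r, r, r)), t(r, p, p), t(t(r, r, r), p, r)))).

depth(t(p, p, p)) = 1 + max(0, 0, 0) = 1
depth(t(r, r, r)) = 1 + max(0, 0, 0) = 1
depth(t(t(p, p, p), p, t(r, r, r))) = 1 + max(1, 0, 1) = 2
depth(t(r, p, p)) = 1 + max(0, 0, 0) = 1
depth(t(t(r, r, r), p, r)) = 1 + max(1, 0, 0) = 2
depth(t(t(t(p, p, p), p, t(r, r, r)), t(r, p, p), t(t(r, r, r), p, r))) = 1 + max(2, 1, 2) = 3
depth(t(t(p, p, p), p, t(t(t(p, p, p), p, t(r, r, r)), t(r, p, p), t(t(r, r, r), p, r)))) = 1 + max(1, 0, 3) = 4

4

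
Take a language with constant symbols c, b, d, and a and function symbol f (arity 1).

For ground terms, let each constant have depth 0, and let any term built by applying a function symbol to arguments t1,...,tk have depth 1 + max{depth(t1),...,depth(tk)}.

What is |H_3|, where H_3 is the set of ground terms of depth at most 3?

16

If N_k denotes the number of depth-≤k ground terms, the 4 constants give N_0 = 4, and each function symbol of arity r contributes N_{k-1}^r new terms at level k: N_k = 4 + N_{k-1}.
N_0 = 4
N_1 = 4 + 4 = 8
N_2 = 4 + 8 = 12
N_3 = 4 + 12 = 16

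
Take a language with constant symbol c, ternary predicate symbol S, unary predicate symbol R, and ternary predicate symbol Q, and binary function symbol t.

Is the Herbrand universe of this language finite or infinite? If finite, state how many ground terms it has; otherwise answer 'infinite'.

The signature has at least one function symbol (t, arity 2) and at least one constant (c).
Iterating t gives infinitely many distinct ground terms: c, t(c, c), t(t(c, c), t(c, c)), ...
So the Herbrand universe is infinite.

infinite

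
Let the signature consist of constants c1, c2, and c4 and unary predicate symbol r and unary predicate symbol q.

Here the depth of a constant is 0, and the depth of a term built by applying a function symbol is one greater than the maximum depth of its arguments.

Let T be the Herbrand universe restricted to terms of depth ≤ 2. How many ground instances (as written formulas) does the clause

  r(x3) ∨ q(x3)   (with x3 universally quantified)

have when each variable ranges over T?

3

Ground terms of depth ≤ 2:
  With no function symbols every ground term is a constant, so there are exactly 3 ground terms at every depth bound.
  N_0 = 3
  N_1 = 3
  N_2 = 3
So there are 3 ground terms available for substitution.
The clause has 1 distinct variable (x3), which appears in the body. In the free term algebra distinct substitutions yield syntactically distinct ground instances.
Number of ground instances = 3.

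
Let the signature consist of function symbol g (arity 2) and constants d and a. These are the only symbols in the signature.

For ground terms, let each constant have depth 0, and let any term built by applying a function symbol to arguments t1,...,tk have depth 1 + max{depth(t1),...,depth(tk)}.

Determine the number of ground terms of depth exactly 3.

1408

Write N_k for the number of ground terms of depth ≤ k. A term of depth ≤ k is either a constant or a function symbol applied to arguments of depth ≤ k−1, so N_k = 2 + N_{k-1}^2.
N_0 = 2
N_1 = 2 + 2^2 = 6
N_2 = 2 + 6^2 = 38
N_3 = 2 + 38^2 = 1446
Terms of depth exactly 3: N_3 − N_2 = 1446 − 38 = 1408.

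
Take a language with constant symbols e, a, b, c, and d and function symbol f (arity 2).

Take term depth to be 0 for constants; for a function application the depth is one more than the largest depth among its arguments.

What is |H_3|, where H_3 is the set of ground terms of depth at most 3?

Let N_k = |{terms of depth ≤ k}|. Then N_0 = 5 and N_k = 5 + N_{k-1}^2 for k ≥ 1 (one summand per function symbol, arity giving the exponent).
N_0 = 5
N_1 = 5 + 5^2 = 30
N_2 = 5 + 30^2 = 905
N_3 = 5 + 905^2 = 819030

819030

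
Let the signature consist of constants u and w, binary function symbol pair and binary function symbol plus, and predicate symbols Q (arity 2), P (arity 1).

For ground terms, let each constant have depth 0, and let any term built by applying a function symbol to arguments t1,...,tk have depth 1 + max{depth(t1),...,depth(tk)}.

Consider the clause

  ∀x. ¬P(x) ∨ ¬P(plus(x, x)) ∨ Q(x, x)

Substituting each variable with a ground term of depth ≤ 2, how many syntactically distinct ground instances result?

Ground terms of depth ≤ 2:
  Let N_k count ground terms of depth at most k. Each non-constant term of depth ≤ k is some function symbol applied to depth-≤(k−1) arguments, giving N_k = 2 + N_{k-1}^2 + N_{k-1}^2.
  N_0 = 2
  N_1 = 2 + 2^2 + 2^2 = 10
  N_2 = 2 + 10^2 + 10^2 = 202
So there are 202 ground terms available for substitution.
The body mentions the single quantified variable x; since ground terms form a free algebra, no two substitutions collapse to the same formula.
Number of ground instances = 202.

202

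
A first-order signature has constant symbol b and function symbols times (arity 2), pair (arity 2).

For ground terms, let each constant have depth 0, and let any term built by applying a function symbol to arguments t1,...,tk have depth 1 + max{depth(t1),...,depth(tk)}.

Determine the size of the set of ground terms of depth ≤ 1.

Let N_k count ground terms of depth at most k. Each non-constant term of depth ≤ k is some function symbol applied to depth-≤(k−1) arguments, giving N_k = 1 + N_{k-1}^2 + N_{k-1}^2.
N_0 = 1
N_1 = 1 + 1^2 + 1^2 = 3

3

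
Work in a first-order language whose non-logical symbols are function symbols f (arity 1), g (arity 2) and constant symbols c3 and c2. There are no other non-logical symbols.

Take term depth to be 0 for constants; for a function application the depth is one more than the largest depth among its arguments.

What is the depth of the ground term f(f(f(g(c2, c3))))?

depth(g(c2, c3)) = 1 + max(0, 0) = 1
depth(f(g(c2, c3))) = 1 + depth(g(c2, c3)) = 1 + 1 = 2
depth(f(f(g(c2, c3)))) = 1 + depth(f(g(c2, c3))) = 1 + 2 = 3
depth(f(f(f(g(c2, c3))))) = 1 + depth(f(f(g(c2, c3)))) = 1 + 3 = 4

4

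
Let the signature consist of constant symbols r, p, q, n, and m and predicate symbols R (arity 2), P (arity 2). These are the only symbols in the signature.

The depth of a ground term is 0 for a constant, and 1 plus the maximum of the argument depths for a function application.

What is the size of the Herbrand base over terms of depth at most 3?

First count ground terms of depth ≤ 3.
With no function symbols every ground term is a constant, so there are exactly 5 ground terms at every depth bound.
N_0 = 5
N_1 = 5
N_2 = 5
N_3 = 5
Explicitly: r, p, q, n, m.
So |H| = 5.
Each predicate of arity r yields |H|^r ground atoms (one per choice of an r-tuple from H):
  R: 5^2 = 25;  P: 5^2 = 25
Total ground atoms: 25 + 25 = 50.

50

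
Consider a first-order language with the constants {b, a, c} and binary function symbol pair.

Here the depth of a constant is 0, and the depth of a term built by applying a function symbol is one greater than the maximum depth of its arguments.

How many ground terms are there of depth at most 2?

If N_k denotes the number of depth-≤k ground terms, the 3 constants give N_0 = 3, and each function symbol of arity r contributes N_{k-1}^r new terms at level k: N_k = 3 + N_{k-1}^2.
N_0 = 3
N_1 = 3 + 3^2 = 12
N_2 = 3 + 12^2 = 147

147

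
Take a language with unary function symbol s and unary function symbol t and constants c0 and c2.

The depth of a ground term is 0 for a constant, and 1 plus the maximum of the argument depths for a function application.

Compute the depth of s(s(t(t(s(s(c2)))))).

depth(s(c2)) = 1 + depth(c2) = 1 + 0 = 1
depth(s(s(c2))) = 1 + depth(s(c2)) = 1 + 1 = 2
depth(t(s(s(c2)))) = 1 + depth(s(s(c2))) = 1 + 2 = 3
depth(t(t(s(s(c2))))) = 1 + depth(t(s(s(c2)))) = 1 + 3 = 4
depth(s(t(t(s(s(c2)))))) = 1 + depth(t(t(s(s(c2))))) = 1 + 4 = 5
depth(s(s(t(t(s(s(c2))))))) = 1 + depth(s(t(t(s(s(c2)))))) = 1 + 5 = 6

6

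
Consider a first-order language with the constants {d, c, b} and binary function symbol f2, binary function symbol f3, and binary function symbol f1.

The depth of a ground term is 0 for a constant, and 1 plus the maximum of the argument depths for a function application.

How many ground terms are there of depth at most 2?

Write N_k for the number of ground terms of depth ≤ k. A term of depth ≤ k is either a constant or a function symbol applied to arguments of depth ≤ k−1, so N_k = 3 + N_{k-1}^2 + N_{k-1}^2 + N_{k-1}^2.
N_0 = 3
N_1 = 3 + 3^2 + 3^2 + 3^2 = 30
N_2 = 3 + 30^2 + 30^2 + 30^2 = 2703

2703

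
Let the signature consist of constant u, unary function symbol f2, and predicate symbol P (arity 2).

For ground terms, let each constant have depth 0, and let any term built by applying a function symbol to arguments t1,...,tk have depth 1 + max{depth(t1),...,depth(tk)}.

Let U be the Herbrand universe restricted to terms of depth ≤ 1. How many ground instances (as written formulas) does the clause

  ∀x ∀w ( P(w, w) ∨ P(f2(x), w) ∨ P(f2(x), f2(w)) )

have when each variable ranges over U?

4

Ground terms of depth ≤ 1:
  If N_k denotes the number of depth-≤k ground terms, the 1 constant gives N_0 = 1, and each function symbol of arity r contributes N_{k-1}^r new terms at level k: N_k = 1 + N_{k-1}.
  N_0 = 1
  N_1 = 1 + 1 = 2
  Explicitly: u, f2(u).
So there are 2 ground terms available for substitution.
The body mentions every one of the 2 quantified variables; since ground terms form a free algebra, no two substitutions collapse to the same formula.
Number of ground instances = 2^2 = 4.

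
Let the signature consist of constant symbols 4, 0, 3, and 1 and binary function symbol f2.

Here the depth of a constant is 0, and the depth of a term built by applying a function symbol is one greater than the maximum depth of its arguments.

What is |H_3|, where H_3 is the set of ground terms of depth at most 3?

163220

If N_k denotes the number of depth-≤k ground terms, the 4 constants give N_0 = 4, and each function symbol of arity r contributes N_{k-1}^r new terms at level k: N_k = 4 + N_{k-1}^2.
N_0 = 4
N_1 = 4 + 4^2 = 20
N_2 = 4 + 20^2 = 404
N_3 = 4 + 404^2 = 163220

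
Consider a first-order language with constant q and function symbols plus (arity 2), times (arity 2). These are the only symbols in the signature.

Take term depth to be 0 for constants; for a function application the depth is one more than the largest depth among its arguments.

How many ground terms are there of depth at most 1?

If N_k denotes the number of depth-≤k ground terms, the 1 constant gives N_0 = 1, and each function symbol of arity r contributes N_{k-1}^r new terms at level k: N_k = 1 + N_{k-1}^2 + N_{k-1}^2.
N_0 = 1
N_1 = 1 + 1^2 + 1^2 = 3

3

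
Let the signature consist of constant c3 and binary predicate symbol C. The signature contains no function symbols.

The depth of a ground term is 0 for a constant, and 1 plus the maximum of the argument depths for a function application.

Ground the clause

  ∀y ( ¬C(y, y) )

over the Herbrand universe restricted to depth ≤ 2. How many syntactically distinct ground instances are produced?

1

Ground terms of depth ≤ 2:
  With no function symbols every ground term is a constant, so there is exactly 1 ground term at every depth bound.
  N_0 = 1
  N_1 = 1
  N_2 = 1
  Explicitly: c3.
So there is exactly 1 ground term available for substitution.
The body mentions the single quantified variable y; since ground terms form a free algebra, no two substitutions collapse to the same formula.
Number of ground instances = 1.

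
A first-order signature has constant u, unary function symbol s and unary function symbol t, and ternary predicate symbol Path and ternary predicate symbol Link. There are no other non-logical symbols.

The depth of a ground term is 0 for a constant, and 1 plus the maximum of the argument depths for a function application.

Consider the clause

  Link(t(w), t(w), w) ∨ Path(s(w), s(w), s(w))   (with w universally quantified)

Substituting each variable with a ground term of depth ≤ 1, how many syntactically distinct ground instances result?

Ground terms of depth ≤ 1:
  Let N_k = |{terms of depth ≤ k}|. Then N_0 = 1 and N_k = 1 + N_{k-1} + N_{k-1} for k ≥ 1 (one summand per function symbol, arity giving the exponent).
  N_0 = 1
  N_1 = 1 + 1 + 1 = 3
  Explicitly: u, s(u), t(u).
So there are 3 ground terms available for substitution.
The variable w ranges independently over the available ground terms, and distinct assignments produce distinct instances.
Number of ground instances = 3.

3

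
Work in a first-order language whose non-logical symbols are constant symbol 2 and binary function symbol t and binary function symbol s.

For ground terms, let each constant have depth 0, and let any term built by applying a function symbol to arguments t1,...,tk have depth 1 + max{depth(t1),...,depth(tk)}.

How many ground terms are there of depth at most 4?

Count level by level. With function symbols t/2, s/2, the terms of depth ≤ k are the 1 constant together with each function applied to depth-≤(k−1) tuples, so N_k = 1 + N_{k-1}^2 + N_{k-1}^2.
N_0 = 1
N_1 = 1 + 1^2 + 1^2 = 3
N_2 = 1 + 3^2 + 3^2 = 19
N_3 = 1 + 19^2 + 19^2 = 723
N_4 = 1 + 723^2 + 723^2 = 1045459

1045459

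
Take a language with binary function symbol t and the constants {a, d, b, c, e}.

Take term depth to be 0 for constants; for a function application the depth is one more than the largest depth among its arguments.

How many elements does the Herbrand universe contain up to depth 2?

905

If N_k denotes the number of depth-≤k ground terms, the 5 constants give N_0 = 5, and each function symbol of arity r contributes N_{k-1}^r new terms at level k: N_k = 5 + N_{k-1}^2.
N_0 = 5
N_1 = 5 + 5^2 = 30
N_2 = 5 + 30^2 = 905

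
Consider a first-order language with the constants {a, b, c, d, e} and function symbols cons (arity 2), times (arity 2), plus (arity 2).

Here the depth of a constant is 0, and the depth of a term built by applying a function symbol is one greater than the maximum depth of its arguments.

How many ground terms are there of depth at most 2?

19205

If N_k denotes the number of depth-≤k ground terms, the 5 constants give N_0 = 5, and each function symbol of arity r contributes N_{k-1}^r new terms at level k: N_k = 5 + N_{k-1}^2 + N_{k-1}^2 + N_{k-1}^2.
N_0 = 5
N_1 = 5 + 5^2 + 5^2 + 5^2 = 80
N_2 = 5 + 80^2 + 80^2 + 80^2 = 19205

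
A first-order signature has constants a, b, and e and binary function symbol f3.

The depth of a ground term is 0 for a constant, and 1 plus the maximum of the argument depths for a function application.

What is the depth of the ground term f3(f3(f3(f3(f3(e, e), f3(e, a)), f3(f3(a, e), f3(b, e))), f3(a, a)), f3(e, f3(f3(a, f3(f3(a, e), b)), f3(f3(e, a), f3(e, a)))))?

depth(f3(e, e)) = 1 + max(0, 0) = 1
depth(f3(e, a)) = 1 + max(0, 0) = 1
depth(f3(f3(e, e), f3(e, a))) = 1 + max(1, 1) = 2
depth(f3(a, e)) = 1 + max(0, 0) = 1
depth(f3(b, e)) = 1 + max(0, 0) = 1
depth(f3(f3(a, e), f3(b, e))) = 1 + max(1, 1) = 2
depth(f3(f3(f3(e, e), f3(e, a)), f3(f3(a, e), f3(b, e)))) = 1 + max(2, 2) = 3
depth(f3(a, a)) = 1 + max(0, 0) = 1
depth(f3(f3(f3(f3(e, e), f3(e, a)), f3(f3(a, e), f3(b, e))), f3(a, a))) = 1 + max(3, 1) = 4
depth(f3(f3(a, e), b)) = 1 + max(1, 0) = 2
depth(f3(a, f3(f3(a, e), b))) = 1 + max(0, 2) = 3
depth(f3(f3(e, a), f3(e, a))) = 1 + max(1, 1) = 2
depth(f3(f3(a, f3(f3(a, e), b)), f3(f3(e, a), f3(e, a)))) = 1 + max(3, 2) = 4
depth(f3(e, f3(f3(a, f3(f3(a, e), b)), f3(f3(e, a), f3(e, a))))) = 1 + max(0, 4) = 5
depth(f3(f3(f3(f3(f3(e, e), f3(e, a)), f3(f3(a, e), f3(b, e))), f3(a, a)), f3(e, f3(f3(a, f3(f3(a, e), b)), f3(f3(e, a), f3(e, a)))))) = 1 + max(4, 5) = 6

6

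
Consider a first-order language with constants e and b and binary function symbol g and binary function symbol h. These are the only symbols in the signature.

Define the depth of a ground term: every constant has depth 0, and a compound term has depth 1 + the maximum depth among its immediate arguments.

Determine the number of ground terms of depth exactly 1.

8

If N_k denotes the number of depth-≤k ground terms, the 2 constants give N_0 = 2, and each function symbol of arity r contributes N_{k-1}^r new terms at level k: N_k = 2 + N_{k-1}^2 + N_{k-1}^2.
N_0 = 2
N_1 = 2 + 2^2 + 2^2 = 10
Terms of depth exactly 1: N_1 − N_0 = 10 − 2 = 8.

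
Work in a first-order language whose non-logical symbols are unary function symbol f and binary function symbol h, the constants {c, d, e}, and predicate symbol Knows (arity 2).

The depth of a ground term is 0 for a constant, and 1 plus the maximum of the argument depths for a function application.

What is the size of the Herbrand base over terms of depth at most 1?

225

First count ground terms of depth ≤ 1.
Let N_k = |{terms of depth ≤ k}|. Then N_0 = 3 and N_k = 3 + N_{k-1} + N_{k-1}^2 for k ≥ 1 (one summand per function symbol, arity giving the exponent).
N_0 = 3
N_1 = 3 + 3 + 3^2 = 15
So |H| = 15.
For each predicate symbol, the number of ground atoms is |H| raised to its arity; summing:
  Knows: 15^2 = 225
Total ground atoms: 225.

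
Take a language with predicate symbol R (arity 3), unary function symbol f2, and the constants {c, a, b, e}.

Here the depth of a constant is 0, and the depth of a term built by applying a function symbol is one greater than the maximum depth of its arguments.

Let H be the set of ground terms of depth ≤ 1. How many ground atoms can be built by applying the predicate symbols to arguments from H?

First count ground terms of depth ≤ 1.
Write N_k for the number of ground terms of depth ≤ k. A term of depth ≤ k is either a constant or a function symbol applied to arguments of depth ≤ k−1, so N_k = 4 + N_{k-1}.
N_0 = 4
N_1 = 4 + 4 = 8
Explicitly: c, a, b, e, f2(c), f2(a), f2(b), f2(e).
So |H| = 8.
For each predicate symbol, the number of ground atoms is |H| raised to its arity; summing:
  R: 8^3 = 512
Total ground atoms: 512.

512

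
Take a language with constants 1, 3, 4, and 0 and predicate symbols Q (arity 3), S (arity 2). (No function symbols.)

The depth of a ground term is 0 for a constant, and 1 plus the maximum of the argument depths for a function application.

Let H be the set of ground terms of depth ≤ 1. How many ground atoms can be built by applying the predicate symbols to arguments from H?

First count ground terms of depth ≤ 1.
With no function symbols every ground term is a constant, so there are exactly 4 ground terms at every depth bound.
N_0 = 4
N_1 = 4
Explicitly: 1, 3, 4, 0.
So |H| = 4.
Ground atoms are formed by filling each argument slot of a predicate with a term from H, so an r-ary predicate gives |H|^r atoms:
  Q: 4^3 = 64;  S: 4^2 = 16
Total ground atoms: 64 + 16 = 80.

80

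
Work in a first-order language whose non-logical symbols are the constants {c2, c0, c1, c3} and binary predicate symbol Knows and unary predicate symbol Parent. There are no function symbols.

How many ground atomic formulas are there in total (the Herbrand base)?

With no function symbols, the Herbrand universe is just the 4 constants.
Ground atoms per predicate: Knows: 4^2 = 16, Parent: 4.
Herbrand base size = 16 + 4 = 20.

20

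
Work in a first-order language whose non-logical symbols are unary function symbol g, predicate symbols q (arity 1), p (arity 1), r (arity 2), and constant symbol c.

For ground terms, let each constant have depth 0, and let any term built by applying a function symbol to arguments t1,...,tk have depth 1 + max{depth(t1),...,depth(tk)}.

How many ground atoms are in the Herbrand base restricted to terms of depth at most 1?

First count ground terms of depth ≤ 1.
Write N_k for the number of ground terms of depth ≤ k. A term of depth ≤ k is either a constant or a function symbol applied to arguments of depth ≤ k−1, so N_k = 1 + N_{k-1}.
N_0 = 1
N_1 = 1 + 1 = 2
Explicitly: c, g(c).
So |H| = 2.
Ground atoms are formed by filling each argument slot of a predicate with a term from H, so an r-ary predicate gives |H|^r atoms:
  q: 2;  p: 2;  r: 2^2 = 4
Total ground atoms: 2 + 2 + 4 = 8.

8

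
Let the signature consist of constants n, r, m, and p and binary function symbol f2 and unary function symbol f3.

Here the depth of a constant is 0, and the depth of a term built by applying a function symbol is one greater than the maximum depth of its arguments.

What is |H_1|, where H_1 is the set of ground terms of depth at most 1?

24

Let N_k = |{terms of depth ≤ k}|. Then N_0 = 4 and N_k = 4 + N_{k-1}^2 + N_{k-1} for k ≥ 1 (one summand per function symbol, arity giving the exponent).
N_0 = 4
N_1 = 4 + 4^2 + 4 = 24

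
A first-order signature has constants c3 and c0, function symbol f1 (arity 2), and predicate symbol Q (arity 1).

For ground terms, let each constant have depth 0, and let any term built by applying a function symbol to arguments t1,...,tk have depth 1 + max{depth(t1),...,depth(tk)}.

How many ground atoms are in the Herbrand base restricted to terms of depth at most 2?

38

First count ground terms of depth ≤ 2.
If N_k denotes the number of depth-≤k ground terms, the 2 constants give N_0 = 2, and each function symbol of arity r contributes N_{k-1}^r new terms at level k: N_k = 2 + N_{k-1}^2.
N_0 = 2
N_1 = 2 + 2^2 = 6
N_2 = 2 + 6^2 = 38
So |H| = 38.
Ground atoms are formed by filling each argument slot of a predicate with a term from H, so an r-ary predicate gives |H|^r atoms:
  Q: 38
Total ground atoms: 38.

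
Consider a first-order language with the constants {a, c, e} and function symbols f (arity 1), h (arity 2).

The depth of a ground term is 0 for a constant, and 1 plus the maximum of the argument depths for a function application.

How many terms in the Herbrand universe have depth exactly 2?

228

If N_k denotes the number of depth-≤k ground terms, the 3 constants give N_0 = 3, and each function symbol of arity r contributes N_{k-1}^r new terms at level k: N_k = 3 + N_{k-1} + N_{k-1}^2.
N_0 = 3
N_1 = 3 + 3 + 3^2 = 15
N_2 = 3 + 15 + 15^2 = 243
Terms of depth exactly 2: N_2 − N_1 = 243 − 15 = 228.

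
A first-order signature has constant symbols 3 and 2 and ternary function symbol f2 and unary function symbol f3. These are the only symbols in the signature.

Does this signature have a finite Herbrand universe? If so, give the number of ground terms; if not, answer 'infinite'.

infinite

The signature has at least one function symbol (f2, arity 3) and at least one constant (3).
Iterating f2 gives infinitely many distinct ground terms: 3, f2(3, 3, 3), f2(f2(3, 3, 3), f2(3, 3, 3), f2(3, 3, 3)), ...
So the Herbrand universe is infinite.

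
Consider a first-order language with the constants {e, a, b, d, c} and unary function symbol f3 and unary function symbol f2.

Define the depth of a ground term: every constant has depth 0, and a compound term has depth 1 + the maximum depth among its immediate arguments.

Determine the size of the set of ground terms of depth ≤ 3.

75

Write N_k for the number of ground terms of depth ≤ k. A term of depth ≤ k is either a constant or a function symbol applied to arguments of depth ≤ k−1, so N_k = 5 + N_{k-1} + N_{k-1}.
N_0 = 5
N_1 = 5 + 5 + 5 = 15
N_2 = 5 + 15 + 15 = 35
N_3 = 5 + 35 + 35 = 75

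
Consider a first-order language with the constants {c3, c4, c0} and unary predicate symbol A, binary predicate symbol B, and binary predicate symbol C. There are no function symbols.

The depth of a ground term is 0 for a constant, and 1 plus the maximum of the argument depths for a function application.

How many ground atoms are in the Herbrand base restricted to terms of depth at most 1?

First count ground terms of depth ≤ 1.
With no function symbols every ground term is a constant, so there are exactly 3 ground terms at every depth bound.
N_0 = 3
N_1 = 3
Explicitly: c3, c4, c0.
So |H| = 3.
A ground atom is a predicate applied to a tuple of terms from H, so the count is the sum over predicates of |H|^arity:
  A: 3;  B: 3^2 = 9;  C: 3^2 = 9
Total ground atoms: 3 + 9 + 9 = 21.

21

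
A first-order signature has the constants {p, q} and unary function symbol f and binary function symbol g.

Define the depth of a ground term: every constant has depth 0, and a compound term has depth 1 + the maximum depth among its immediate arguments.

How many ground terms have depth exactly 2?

Let N_k = |{terms of depth ≤ k}|. Then N_0 = 2 and N_k = 2 + N_{k-1} + N_{k-1}^2 for k ≥ 1 (one summand per function symbol, arity giving the exponent).
N_0 = 2
N_1 = 2 + 2 + 2^2 = 8
N_2 = 2 + 8 + 8^2 = 74
Terms of depth exactly 2: N_2 − N_1 = 74 − 8 = 66.

66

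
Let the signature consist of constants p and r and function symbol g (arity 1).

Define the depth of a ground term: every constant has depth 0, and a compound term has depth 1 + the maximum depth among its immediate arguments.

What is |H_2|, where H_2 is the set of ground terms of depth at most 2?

6

If N_k denotes the number of depth-≤k ground terms, the 2 constants give N_0 = 2, and each function symbol of arity r contributes N_{k-1}^r new terms at level k: N_k = 2 + N_{k-1}.
N_0 = 2
N_1 = 2 + 2 = 4
N_2 = 2 + 4 = 6
Explicitly: p, r, g(p), g(r), g(g(p)), g(g(r)).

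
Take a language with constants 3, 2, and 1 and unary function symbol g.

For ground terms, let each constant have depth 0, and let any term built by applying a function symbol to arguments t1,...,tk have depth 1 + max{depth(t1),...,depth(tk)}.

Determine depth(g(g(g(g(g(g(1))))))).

6

depth(g(1)) = 1 + depth(1) = 1 + 0 = 1
depth(g(g(1))) = 1 + depth(g(1)) = 1 + 1 = 2
depth(g(g(g(1)))) = 1 + depth(g(g(1))) = 1 + 2 = 3
depth(g(g(g(g(1))))) = 1 + depth(g(g(g(1)))) = 1 + 3 = 4
depth(g(g(g(g(g(1)))))) = 1 + depth(g(g(g(g(1))))) = 1 + 4 = 5
depth(g(g(g(g(g(g(1))))))) = 1 + depth(g(g(g(g(g(1)))))) = 1 + 5 = 6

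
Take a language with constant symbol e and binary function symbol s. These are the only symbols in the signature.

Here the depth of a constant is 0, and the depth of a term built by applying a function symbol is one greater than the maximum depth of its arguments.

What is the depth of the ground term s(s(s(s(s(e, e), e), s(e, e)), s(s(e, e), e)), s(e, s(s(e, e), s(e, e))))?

5

depth(s(e, e)) = 1 + max(0, 0) = 1
depth(s(s(e, e), e)) = 1 + max(1, 0) = 2
depth(s(s(s(e, e), e), s(e, e))) = 1 + max(2, 1) = 3
depth(s(s(s(s(e, e), e), s(e, e)), s(s(e, e), e))) = 1 + max(3, 2) = 4
depth(s(s(e, e), s(e, e))) = 1 + max(1, 1) = 2
depth(s(e, s(s(e, e), s(e, e)))) = 1 + max(0, 2) = 3
depth(s(s(s(s(s(e, e), e), s(e, e)), s(s(e, e), e)), s(e, s(s(e, e), s(e, e))))) = 1 + max(4, 3) = 5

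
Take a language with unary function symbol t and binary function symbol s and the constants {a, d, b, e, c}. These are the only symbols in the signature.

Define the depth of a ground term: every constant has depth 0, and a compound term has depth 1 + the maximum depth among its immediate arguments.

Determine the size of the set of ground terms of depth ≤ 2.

If N_k denotes the number of depth-≤k ground terms, the 5 constants give N_0 = 5, and each function symbol of arity r contributes N_{k-1}^r new terms at level k: N_k = 5 + N_{k-1} + N_{k-1}^2.
N_0 = 5
N_1 = 5 + 5 + 5^2 = 35
N_2 = 5 + 35 + 35^2 = 1265

1265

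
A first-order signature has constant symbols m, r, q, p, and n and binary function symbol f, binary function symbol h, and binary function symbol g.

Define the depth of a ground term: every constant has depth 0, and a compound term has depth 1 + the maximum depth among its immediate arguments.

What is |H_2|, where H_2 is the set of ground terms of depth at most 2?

If N_k denotes the number of depth-≤k ground terms, the 5 constants give N_0 = 5, and each function symbol of arity r contributes N_{k-1}^r new terms at level k: N_k = 5 + N_{k-1}^2 + N_{k-1}^2 + N_{k-1}^2.
N_0 = 5
N_1 = 5 + 5^2 + 5^2 + 5^2 = 80
N_2 = 5 + 80^2 + 80^2 + 80^2 = 19205

19205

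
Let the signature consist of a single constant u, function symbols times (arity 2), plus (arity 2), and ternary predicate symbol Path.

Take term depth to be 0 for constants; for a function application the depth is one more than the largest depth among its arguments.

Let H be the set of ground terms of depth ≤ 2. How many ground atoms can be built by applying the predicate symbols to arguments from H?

First count ground terms of depth ≤ 2.
Let N_k count ground terms of depth at most k. Each non-constant term of depth ≤ k is some function symbol applied to depth-≤(k−1) arguments, giving N_k = 1 + N_{k-1}^2 + N_{k-1}^2.
N_0 = 1
N_1 = 1 + 1^2 + 1^2 = 3
N_2 = 1 + 3^2 + 3^2 = 19
So |H| = 19.
Each predicate of arity r yields |H|^r ground atoms (one per choice of an r-tuple from H):
  Path: 19^3 = 6859
Total ground atoms: 6859.

6859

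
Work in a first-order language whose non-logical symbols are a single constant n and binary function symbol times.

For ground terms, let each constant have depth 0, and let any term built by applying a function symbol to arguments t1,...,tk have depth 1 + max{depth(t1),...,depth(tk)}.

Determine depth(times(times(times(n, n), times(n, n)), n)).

3

depth(times(n, n)) = 1 + max(0, 0) = 1
depth(times(times(n, n), times(n, n))) = 1 + max(1, 1) = 2
depth(times(times(times(n, n), times(n, n)), n)) = 1 + max(2, 0) = 3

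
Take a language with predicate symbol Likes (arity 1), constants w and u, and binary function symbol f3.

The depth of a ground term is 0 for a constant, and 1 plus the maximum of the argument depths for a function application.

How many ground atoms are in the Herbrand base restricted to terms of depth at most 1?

6

First count ground terms of depth ≤ 1.
If N_k denotes the number of depth-≤k ground terms, the 2 constants give N_0 = 2, and each function symbol of arity r contributes N_{k-1}^r new terms at level k: N_k = 2 + N_{k-1}^2.
N_0 = 2
N_1 = 2 + 2^2 = 6
So |H| = 6.
Ground atoms are formed by filling each argument slot of a predicate with a term from H, so an r-ary predicate gives |H|^r atoms:
  Likes: 6
Total ground atoms: 6.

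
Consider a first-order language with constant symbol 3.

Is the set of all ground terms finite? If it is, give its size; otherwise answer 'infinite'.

1

There are no function symbols, so the only ground term is the single constant.
The Herbrand universe is {3}, finite with 1 element.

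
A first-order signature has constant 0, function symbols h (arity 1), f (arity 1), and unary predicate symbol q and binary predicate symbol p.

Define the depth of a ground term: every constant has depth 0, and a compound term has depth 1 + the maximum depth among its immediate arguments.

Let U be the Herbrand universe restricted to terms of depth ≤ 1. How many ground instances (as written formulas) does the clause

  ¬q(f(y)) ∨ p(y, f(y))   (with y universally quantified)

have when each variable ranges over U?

3

Ground terms of depth ≤ 1:
  Let N_k count ground terms of depth at most k. Each non-constant term of depth ≤ k is some function symbol applied to depth-≤(k−1) arguments, giving N_k = 1 + N_{k-1} + N_{k-1}.
  N_0 = 1
  N_1 = 1 + 1 + 1 = 3
  Explicitly: 0, h(0), f(0).
So there are 3 ground terms available for substitution.
There is 1 variable to instantiate (y),  occurring in at least one literal, so different choices give different ground instances.
Number of ground instances = 3.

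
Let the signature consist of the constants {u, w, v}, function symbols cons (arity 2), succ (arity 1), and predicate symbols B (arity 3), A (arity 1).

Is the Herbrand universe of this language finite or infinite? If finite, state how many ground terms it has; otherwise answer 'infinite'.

infinite

The signature has at least one function symbol (cons, arity 2) and at least one constant (u).
Iterating cons gives infinitely many distinct ground terms: u, cons(u, u), cons(cons(u, u), cons(u, u)), ...
So the Herbrand universe is infinite.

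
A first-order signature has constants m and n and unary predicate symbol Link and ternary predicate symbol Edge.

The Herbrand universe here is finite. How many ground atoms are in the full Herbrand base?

10

With no function symbols, the Herbrand universe is just the 2 constants.
Ground atoms per predicate: Link: 2, Edge: 2^3 = 8.
Herbrand base size = 2 + 8 = 10.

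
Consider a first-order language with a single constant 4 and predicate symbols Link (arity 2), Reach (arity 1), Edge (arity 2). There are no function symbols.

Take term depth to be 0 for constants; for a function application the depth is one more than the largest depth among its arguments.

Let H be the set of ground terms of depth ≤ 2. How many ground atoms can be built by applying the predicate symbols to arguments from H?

3

First count ground terms of depth ≤ 2.
With no function symbols every ground term is a constant, so there is exactly 1 ground term at every depth bound.
N_0 = 1
N_1 = 1
N_2 = 1
Explicitly: 4.
So |H| = 1.
A ground atom is a predicate applied to a tuple of terms from H, so the count is the sum over predicates of |H|^arity:
  Link: 1^2 = 1;  Reach: 1;  Edge: 1^2 = 1
Total ground atoms: 1 + 1 + 1 = 3.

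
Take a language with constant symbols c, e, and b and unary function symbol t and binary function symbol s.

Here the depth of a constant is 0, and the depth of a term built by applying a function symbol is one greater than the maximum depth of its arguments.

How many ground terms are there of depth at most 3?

Let N_k count ground terms of depth at most k. Each non-constant term of depth ≤ k is some function symbol applied to depth-≤(k−1) arguments, giving N_k = 3 + N_{k-1} + N_{k-1}^2.
N_0 = 3
N_1 = 3 + 3 + 3^2 = 15
N_2 = 3 + 15 + 15^2 = 243
N_3 = 3 + 243 + 243^2 = 59295

59295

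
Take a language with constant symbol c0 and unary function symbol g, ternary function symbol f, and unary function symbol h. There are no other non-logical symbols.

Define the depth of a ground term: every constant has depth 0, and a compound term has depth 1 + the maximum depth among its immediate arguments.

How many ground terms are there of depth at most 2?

73

Count level by level. With function symbols g/1, f/3, h/1, the terms of depth ≤ k are the 1 constant together with each function applied to depth-≤(k−1) tuples, so N_k = 1 + N_{k-1} + N_{k-1}^3 + N_{k-1}.
N_0 = 1
N_1 = 1 + 1 + 1^3 + 1 = 4
N_2 = 1 + 4 + 4^3 + 4 = 73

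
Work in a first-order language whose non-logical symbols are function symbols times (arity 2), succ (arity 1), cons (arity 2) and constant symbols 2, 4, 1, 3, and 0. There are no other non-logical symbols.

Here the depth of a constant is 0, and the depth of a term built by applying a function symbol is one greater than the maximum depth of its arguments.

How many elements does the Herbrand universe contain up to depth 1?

Let N_k = |{terms of depth ≤ k}|. Then N_0 = 5 and N_k = 5 + N_{k-1}^2 + N_{k-1} + N_{k-1}^2 for k ≥ 1 (one summand per function symbol, arity giving the exponent).
N_0 = 5
N_1 = 5 + 5^2 + 5 + 5^2 = 60

60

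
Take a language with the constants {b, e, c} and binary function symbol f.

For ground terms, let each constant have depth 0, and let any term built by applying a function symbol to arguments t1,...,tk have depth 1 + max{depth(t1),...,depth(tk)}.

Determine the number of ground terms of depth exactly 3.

21465

Count level by level. With function symbols f/2, the terms of depth ≤ k are the 3 constants together with each function applied to depth-≤(k−1) tuples, so N_k = 3 + N_{k-1}^2.
N_0 = 3
N_1 = 3 + 3^2 = 12
N_2 = 3 + 12^2 = 147
N_3 = 3 + 147^2 = 21612
Terms of depth exactly 3: N_3 − N_2 = 21612 − 147 = 21465.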